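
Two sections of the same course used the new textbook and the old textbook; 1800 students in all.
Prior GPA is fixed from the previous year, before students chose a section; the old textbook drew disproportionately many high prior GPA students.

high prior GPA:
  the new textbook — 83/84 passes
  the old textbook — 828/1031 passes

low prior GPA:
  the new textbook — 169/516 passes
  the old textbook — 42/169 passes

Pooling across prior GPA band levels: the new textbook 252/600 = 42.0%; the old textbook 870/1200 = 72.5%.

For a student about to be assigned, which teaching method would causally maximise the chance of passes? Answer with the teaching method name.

the new textbook

the new textbook is higher inside every prior GPA band stratum but the old textbook is higher in aggregate. Whether to stratify depends on how prior GPA band relates to the teaching method.
Prior GPA band is set before the teaching method has any effect — it is not caused by the teaching method — and it independently drives the outcome. That makes it a confounder, so the causal comparison is within prior GPA band levels.
Within each level — high prior GPA: 98.8% vs 80.3%; low prior GPA: 32.8% vs 24.9% — the new textbook is higher every time.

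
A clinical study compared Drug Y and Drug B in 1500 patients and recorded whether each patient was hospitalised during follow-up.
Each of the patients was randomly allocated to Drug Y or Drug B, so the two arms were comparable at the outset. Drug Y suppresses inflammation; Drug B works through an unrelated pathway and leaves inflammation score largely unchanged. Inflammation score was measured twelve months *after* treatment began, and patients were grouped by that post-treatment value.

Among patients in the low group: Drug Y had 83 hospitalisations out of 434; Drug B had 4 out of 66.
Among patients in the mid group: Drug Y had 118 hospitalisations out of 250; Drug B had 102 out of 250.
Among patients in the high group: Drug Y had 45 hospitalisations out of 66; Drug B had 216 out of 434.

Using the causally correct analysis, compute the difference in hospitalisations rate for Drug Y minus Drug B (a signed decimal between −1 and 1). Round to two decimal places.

Inflammation score lies on the pathway drug → inflammation score → outcome, so adjusting for it blocks the indirect effect. For the total causal effect of drug, use the unadjusted pooled rates.
The causal difference is the pooled difference: 0.328 − 0.429 = -0.101.

-0.10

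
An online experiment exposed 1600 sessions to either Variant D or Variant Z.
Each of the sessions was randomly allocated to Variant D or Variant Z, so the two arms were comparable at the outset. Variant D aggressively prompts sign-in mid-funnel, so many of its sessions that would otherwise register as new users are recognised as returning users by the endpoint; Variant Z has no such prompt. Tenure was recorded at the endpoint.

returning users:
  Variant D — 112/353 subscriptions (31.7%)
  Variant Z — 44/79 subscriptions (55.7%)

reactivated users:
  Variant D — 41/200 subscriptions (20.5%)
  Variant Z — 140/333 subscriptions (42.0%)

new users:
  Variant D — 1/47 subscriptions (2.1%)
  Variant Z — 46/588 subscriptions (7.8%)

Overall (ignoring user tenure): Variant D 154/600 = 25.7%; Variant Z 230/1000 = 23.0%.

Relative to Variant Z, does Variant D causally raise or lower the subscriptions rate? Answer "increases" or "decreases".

increases

User tenure here is a post-treatment variable shaped by the variant; conditioning on it would introduce bias rather than remove it. The overall comparison is the causal one.
Pooled: Variant D 25.7% vs Variant Z 23.0%; Variant D is higher overall.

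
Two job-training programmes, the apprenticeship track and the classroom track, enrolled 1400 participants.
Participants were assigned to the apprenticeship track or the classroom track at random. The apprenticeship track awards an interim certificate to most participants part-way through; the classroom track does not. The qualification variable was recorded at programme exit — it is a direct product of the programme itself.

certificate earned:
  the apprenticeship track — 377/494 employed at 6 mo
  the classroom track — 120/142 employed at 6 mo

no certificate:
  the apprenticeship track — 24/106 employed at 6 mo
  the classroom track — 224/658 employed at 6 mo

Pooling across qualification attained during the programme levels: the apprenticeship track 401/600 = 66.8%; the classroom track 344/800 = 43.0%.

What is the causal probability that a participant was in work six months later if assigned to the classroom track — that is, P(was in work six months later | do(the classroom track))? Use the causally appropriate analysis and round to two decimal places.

0.43

Stratifying would compare programmes among participants the programmes themselves sorted into qualification attained during the programme groups — a form of selection on an intermediate. The unconditioned pooled rates give the total causal effect.
So P(outcome | do(the classroom track)) is just the pooled rate for the classroom track: 344/800 = 0.430.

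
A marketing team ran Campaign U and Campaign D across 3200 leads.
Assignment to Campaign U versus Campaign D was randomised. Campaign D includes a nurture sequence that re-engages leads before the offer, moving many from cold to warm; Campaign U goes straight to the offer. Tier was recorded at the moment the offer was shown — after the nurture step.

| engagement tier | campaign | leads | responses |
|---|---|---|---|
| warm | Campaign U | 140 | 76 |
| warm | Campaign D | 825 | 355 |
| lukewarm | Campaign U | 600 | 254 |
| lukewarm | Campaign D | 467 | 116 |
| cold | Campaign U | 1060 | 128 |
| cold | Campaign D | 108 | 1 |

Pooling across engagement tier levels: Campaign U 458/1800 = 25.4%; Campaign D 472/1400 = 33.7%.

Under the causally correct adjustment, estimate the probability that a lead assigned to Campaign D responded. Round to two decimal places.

0.34

Within every engagement tier level Campaign U has the higher rate, yet pooled Campaign D does — Simpson's reversal.
The distribution of engagement tier is itself part of what the campaign does — it is an intermediate outcome. Holding it fixed would remove that part of the effect; the total effect is the pooled difference.
So P(outcome | do(Campaign D)) is just the pooled rate for Campaign D: 472/1400 = 0.337.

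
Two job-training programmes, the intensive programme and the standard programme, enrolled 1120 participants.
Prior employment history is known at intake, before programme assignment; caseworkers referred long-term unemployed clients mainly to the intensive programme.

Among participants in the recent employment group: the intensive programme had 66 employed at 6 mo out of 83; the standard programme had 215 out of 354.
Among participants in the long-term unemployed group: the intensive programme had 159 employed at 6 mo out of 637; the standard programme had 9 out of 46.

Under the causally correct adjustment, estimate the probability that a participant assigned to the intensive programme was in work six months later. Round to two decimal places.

0.46

The prior employment history-specific comparison favours the intensive programme throughout, but the pooled figures favour the standard programme. The question is whether to condition on prior employment history.
The imbalance in prior employment history arose from how participants were allocated, not from anything the programme did; and prior employment history independently affects the outcome. The pooled gap is confounded — condition on prior employment history.
Standardising the intensive programme to the population prior employment history mix: 0.390·66/83 + 0.610·159/637 = 0.462.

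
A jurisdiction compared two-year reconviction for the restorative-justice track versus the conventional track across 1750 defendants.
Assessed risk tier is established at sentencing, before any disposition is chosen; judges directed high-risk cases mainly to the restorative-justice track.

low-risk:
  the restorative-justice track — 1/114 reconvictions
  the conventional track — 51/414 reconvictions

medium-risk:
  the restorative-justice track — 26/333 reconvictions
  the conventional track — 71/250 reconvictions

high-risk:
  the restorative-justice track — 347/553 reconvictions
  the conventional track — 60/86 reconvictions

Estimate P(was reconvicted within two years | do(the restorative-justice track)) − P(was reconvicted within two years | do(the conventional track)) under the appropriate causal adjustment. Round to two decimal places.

-0.13

The imbalance in assessed risk tier arose from how defendants were allocated, not from anything the disposition did; and assessed risk tier independently affects the outcome. The pooled gap is confounded — condition on assessed risk tier.
Adjusting over the population distribution of assessed risk tier: 0.302·(0.009−0.123) + 0.333·(0.078−0.284) + 0.365·(0.627−0.698) = -0.129.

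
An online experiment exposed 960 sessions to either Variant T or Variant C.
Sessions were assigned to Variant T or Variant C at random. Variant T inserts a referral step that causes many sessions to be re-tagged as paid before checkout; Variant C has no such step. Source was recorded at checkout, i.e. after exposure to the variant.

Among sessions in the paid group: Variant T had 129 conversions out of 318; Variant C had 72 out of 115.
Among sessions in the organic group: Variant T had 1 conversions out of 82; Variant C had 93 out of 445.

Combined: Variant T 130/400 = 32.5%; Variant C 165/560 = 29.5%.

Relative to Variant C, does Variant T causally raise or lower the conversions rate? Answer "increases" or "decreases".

Traffic source is downstream of the variant. One should not condition on a consequence of treatment, so the overall rates are the right comparison.
Pooled: Variant T 32.5% vs Variant C 29.5%; Variant T is higher overall.

increases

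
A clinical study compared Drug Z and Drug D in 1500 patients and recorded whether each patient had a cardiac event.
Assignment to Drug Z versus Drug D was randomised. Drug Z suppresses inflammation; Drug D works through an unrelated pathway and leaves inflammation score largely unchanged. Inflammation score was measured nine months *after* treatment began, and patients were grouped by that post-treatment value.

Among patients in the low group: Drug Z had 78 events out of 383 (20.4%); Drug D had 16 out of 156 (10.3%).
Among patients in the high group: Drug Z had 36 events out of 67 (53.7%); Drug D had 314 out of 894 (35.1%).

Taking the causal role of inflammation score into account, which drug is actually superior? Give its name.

Inflammation score is downstream of the drug. One should not condition on a consequence of treatment, so the overall rates are the right comparison.
Pooled: Drug Z 25.3% vs Drug D 31.4%; Drug Z is lower overall.

Drug Z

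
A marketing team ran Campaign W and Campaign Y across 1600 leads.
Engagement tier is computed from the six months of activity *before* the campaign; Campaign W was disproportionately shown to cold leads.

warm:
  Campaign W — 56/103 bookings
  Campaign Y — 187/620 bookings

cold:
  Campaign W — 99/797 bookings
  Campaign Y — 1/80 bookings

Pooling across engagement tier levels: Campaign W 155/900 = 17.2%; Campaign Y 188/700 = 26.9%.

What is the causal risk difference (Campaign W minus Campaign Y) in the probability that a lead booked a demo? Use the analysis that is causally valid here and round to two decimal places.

The stratified and pooled comparisons disagree (Campaign W wins within each engagement tier; Campaign Y wins overall), so the answer turns on the causal role of engagement tier.
Since engagement tier is a pre-existing factor (not a product of the campaign) and it affects the outcome on its own, it is a confounder. The stratified rates, not the pooled rate, identify the causal effect.
Adjusting over the population distribution of engagement tier: 0.452·(0.544−0.302) + 0.548·(0.124−0.013) = +0.171.

+0.17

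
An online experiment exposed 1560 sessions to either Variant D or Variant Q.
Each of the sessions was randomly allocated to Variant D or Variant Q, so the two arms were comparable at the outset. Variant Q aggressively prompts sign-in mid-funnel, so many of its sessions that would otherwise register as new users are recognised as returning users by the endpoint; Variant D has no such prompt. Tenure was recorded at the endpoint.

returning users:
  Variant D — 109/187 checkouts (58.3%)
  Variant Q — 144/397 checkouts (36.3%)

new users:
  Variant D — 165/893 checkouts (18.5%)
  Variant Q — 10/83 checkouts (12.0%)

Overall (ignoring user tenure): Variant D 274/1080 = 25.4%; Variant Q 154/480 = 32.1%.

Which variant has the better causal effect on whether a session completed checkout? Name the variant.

User tenure is downstream of the variant. One should not condition on a consequence of treatment, so the overall rates are the right comparison.
Pooled: Variant D 25.4% vs Variant Q 32.1%; Variant Q is higher overall.

Variant Q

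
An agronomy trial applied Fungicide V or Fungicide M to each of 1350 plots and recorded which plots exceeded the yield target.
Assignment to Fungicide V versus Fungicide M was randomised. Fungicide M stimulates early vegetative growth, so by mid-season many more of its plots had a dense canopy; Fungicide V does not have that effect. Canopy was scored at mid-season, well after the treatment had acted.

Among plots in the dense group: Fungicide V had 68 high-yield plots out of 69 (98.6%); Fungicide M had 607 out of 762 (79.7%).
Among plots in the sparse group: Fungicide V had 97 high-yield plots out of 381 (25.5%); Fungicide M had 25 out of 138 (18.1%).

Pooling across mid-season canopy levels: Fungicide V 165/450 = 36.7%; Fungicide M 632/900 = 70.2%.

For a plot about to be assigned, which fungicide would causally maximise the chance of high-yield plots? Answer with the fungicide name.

The stratified and pooled comparisons disagree (Fungicide V wins within each mid-season canopy; Fungicide M wins overall), so the answer turns on the causal role of mid-season canopy.
Stratifying would compare fungicides among plots the fungicides themselves sorted into mid-season canopy groups — a form of selection on an intermediate. The unconditioned pooled rates give the total causal effect.
Pooled: Fungicide V 36.7% vs Fungicide M 70.2%; Fungicide M is higher overall.

Fungicide M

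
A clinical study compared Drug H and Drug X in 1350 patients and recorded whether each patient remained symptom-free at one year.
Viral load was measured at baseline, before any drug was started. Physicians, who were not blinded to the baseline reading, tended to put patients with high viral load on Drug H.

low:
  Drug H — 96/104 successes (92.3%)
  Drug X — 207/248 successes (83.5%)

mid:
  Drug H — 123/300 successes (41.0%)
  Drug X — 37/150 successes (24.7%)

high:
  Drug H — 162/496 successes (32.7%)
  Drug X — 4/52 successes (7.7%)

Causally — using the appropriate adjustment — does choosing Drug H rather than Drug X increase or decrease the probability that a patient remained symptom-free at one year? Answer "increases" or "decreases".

The viral load-specific comparison favours Drug H throughout, but the pooled figures favour Drug X. The question is whether to condition on viral load.
Viral load is set before the drug has any effect — it is not caused by the drug — and it independently drives the outcome. That makes it a confounder, so the causal comparison is within viral load levels.
Within each level — low: 92.3% vs 83.5%; mid: 41.0% vs 24.7%; high: 32.7% vs 7.7% — Drug H is higher every time.

increases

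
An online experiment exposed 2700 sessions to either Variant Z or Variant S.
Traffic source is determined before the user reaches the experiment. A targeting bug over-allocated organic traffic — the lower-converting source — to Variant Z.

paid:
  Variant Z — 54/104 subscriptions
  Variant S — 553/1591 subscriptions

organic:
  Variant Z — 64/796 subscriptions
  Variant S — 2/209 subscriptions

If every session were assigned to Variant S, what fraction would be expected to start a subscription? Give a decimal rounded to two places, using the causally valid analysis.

Variant Z is higher inside every traffic source stratum but Variant S is higher in aggregate. Whether to stratify depends on how traffic source relates to the variant.
Traffic source satisfies the back-door criterion: it is not a descendant of the variant, and it blocks the spurious path from variant to outcome. Adjusting for it (i.e., using the within-traffic source rates) gives the causal effect.
Standardising Variant S to the population traffic source mix: 0.628·553/1591 + 0.372·2/209 = 0.222.

0.22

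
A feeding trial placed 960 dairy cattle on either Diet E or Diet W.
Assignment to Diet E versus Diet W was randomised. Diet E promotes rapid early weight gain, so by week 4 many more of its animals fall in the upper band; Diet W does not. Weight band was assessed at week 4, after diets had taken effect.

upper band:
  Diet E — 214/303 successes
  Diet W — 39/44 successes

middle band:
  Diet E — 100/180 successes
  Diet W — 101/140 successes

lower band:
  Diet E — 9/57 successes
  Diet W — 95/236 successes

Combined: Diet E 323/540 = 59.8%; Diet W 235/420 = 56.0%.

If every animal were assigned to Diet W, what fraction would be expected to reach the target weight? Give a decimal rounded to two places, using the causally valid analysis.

0.56

Stratifying would compare diets among dairy cattle the diets themselves sorted into week-4 weight band groups — a form of selection on an intermediate. The unconditioned pooled rates give the total causal effect.
So P(outcome | do(Diet W)) is just the pooled rate for Diet W: 235/420 = 0.560.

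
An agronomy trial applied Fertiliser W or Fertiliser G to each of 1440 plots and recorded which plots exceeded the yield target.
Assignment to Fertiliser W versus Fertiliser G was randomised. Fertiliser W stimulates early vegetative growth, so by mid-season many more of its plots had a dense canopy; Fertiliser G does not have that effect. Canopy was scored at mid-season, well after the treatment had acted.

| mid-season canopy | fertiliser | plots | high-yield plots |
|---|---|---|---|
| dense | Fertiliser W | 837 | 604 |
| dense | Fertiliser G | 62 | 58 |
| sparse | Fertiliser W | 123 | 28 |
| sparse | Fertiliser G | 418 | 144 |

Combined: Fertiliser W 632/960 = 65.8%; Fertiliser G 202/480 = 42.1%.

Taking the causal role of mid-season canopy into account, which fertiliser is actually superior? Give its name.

Within every mid-season canopy level Fertiliser G has the higher rate, yet pooled Fertiliser W does — Simpson's reversal.
Mid-season canopy is recorded after the fertiliser and is itself shifted by it — it sits on the causal path from fertiliser to outcome. Conditioning on a mediator would strip out part of the effect we want; the pooled comparison gives the total causal effect.
Pooled: Fertiliser W 65.8% vs Fertiliser G 42.1%; Fertiliser W is higher overall.

Fertiliser W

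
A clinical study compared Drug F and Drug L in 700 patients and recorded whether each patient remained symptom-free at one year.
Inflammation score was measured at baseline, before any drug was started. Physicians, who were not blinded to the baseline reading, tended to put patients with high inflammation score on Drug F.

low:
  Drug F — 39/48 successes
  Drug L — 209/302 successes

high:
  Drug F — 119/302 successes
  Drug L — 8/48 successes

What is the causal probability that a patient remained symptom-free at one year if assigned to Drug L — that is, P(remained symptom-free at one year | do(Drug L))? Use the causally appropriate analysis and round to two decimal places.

0.43

Here inflammation score is a common cause — it drives both which drug a case falls under and the outcome. The crude comparison mixes populations; the stratum-specific rates are the causally relevant ones.
Standardising Drug L to the population inflammation score mix: 0.500·209/302 + 0.500·8/48 = 0.429.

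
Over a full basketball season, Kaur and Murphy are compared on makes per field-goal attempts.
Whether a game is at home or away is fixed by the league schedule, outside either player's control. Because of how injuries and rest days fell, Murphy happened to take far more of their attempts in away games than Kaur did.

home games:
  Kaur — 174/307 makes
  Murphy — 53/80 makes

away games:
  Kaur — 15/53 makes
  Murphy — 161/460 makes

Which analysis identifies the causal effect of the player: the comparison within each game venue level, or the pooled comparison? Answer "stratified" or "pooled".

Within every game venue level Murphy has the higher rate, yet pooled Kaur does — Simpson's reversal.
Since game venue is a pre-existing factor (not a product of the player) and it affects the outcome on its own, it is a confounder. The stratified rates, not the pooled rate, identify the causal effect.
Within each level — home games: 56.7% vs 66.2%; away games: 28.3% vs 35.0% — Murphy is higher every time.

stratified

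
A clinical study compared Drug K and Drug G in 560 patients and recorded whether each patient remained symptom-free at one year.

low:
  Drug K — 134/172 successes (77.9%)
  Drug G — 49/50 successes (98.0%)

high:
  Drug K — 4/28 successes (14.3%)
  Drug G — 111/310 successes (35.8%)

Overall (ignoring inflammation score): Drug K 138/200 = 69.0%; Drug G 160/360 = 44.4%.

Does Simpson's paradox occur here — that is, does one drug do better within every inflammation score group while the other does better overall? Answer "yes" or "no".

Within each inflammation score level (low 77.9% vs 98.0%; high 14.3% vs 35.8%), Drug G has the higher rate every time. Pooled: 69.0% vs 44.4% — Drug K has the higher rate overall. The two comparisons disagree.

yes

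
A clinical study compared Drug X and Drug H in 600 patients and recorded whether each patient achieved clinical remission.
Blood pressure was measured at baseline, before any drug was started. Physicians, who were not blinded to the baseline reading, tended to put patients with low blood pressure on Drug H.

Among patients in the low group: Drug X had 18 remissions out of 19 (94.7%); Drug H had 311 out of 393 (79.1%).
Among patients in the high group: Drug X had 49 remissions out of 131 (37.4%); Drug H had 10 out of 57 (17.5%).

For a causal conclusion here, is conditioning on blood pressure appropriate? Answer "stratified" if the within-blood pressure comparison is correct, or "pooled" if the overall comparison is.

stratified

Nothing the drug does changes blood pressure; the imbalance is an allocation artefact. With blood pressure also predicting the outcome, the pooled figure is confounded, and the within-stratum comparison is the causal one.
Within each level — low: 94.7% vs 79.1%; high: 37.4% vs 17.5% — Drug X is higher every time.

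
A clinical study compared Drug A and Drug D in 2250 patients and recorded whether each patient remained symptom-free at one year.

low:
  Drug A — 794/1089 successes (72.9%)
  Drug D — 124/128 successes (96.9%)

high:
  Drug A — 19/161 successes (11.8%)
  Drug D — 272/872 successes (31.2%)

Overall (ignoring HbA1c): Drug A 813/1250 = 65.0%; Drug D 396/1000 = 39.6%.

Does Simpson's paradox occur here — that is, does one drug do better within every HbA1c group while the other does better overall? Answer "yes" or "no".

Within each HbA1c level (low 72.9% vs 96.9%; high 11.8% vs 31.2%), Drug D has the higher rate every time. Pooled: 65.0% vs 39.6% — Drug A has the higher rate overall. The two comparisons disagree.

yes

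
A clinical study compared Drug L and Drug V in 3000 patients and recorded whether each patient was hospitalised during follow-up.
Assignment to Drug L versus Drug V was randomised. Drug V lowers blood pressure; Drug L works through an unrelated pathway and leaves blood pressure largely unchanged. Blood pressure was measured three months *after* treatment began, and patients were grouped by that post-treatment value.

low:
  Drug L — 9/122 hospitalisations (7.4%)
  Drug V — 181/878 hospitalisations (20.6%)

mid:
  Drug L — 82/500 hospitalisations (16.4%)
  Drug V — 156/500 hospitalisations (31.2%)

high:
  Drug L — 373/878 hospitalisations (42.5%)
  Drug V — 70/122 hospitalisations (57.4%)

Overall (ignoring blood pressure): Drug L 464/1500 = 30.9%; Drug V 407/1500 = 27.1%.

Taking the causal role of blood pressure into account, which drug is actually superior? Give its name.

The stratified and pooled comparisons disagree (Drug L wins within each blood pressure; Drug V wins overall), so the answer turns on the causal role of blood pressure.
Stratifying would compare drugs among patients the drugs themselves sorted into blood pressure groups — a form of selection on an intermediate. The unconditioned pooled rates give the total causal effect.
Pooled: Drug L 30.9% vs Drug V 27.1%; Drug V is lower overall.

Drug V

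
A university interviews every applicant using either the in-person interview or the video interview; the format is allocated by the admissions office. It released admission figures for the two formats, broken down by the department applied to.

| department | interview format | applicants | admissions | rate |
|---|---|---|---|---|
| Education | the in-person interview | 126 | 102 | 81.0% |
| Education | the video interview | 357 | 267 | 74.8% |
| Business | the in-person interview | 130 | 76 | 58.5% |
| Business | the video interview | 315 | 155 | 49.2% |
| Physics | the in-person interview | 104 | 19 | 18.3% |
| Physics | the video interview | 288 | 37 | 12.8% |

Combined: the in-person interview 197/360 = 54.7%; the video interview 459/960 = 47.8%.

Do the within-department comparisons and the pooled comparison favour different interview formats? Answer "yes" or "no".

Within each department level (Education 81.0% vs 74.8%; Business 58.5% vs 49.2%; Physics 18.3% vs 12.8%), the in-person interview has the higher rate every time. Pooled: 54.7% vs 47.8% — the in-person interview has the higher rate overall. They agree.

no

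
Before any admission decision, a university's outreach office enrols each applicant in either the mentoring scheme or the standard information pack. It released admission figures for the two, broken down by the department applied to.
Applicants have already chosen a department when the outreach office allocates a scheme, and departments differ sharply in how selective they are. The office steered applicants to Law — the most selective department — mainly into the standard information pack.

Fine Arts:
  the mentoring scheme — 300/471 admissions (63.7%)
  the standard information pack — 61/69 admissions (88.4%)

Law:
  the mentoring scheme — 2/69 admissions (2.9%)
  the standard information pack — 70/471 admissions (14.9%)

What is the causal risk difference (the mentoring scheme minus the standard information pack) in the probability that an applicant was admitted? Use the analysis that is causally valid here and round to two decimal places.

-0.18

Department satisfies the back-door criterion: it is not a descendant of the outreach scheme, and it blocks the spurious path from outreach scheme to outcome. Adjusting for it (i.e., using the within-department rates) gives the causal effect.
Adjusting over the population distribution of department: 0.500·(0.637−0.884) + 0.500·(0.029−0.149) = -0.183.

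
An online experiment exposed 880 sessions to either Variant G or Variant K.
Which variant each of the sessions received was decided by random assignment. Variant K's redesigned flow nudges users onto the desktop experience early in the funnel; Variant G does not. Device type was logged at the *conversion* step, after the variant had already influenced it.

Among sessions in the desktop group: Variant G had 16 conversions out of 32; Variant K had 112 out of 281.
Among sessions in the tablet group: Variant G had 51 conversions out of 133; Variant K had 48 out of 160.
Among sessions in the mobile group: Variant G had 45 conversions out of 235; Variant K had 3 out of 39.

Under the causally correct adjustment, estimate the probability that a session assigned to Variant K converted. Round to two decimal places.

0.34

The stratified and pooled comparisons disagree (Variant G wins within each device type; Variant K wins overall), so the answer turns on the causal role of device type.
Because the variant influences device type, device type is a post-treatment mediator, not a confounder. Stratifying on it would bias the estimate; the causal effect is the crude pooled difference.
So P(outcome | do(Variant K)) is just the pooled rate for Variant K: 163/480 = 0.340.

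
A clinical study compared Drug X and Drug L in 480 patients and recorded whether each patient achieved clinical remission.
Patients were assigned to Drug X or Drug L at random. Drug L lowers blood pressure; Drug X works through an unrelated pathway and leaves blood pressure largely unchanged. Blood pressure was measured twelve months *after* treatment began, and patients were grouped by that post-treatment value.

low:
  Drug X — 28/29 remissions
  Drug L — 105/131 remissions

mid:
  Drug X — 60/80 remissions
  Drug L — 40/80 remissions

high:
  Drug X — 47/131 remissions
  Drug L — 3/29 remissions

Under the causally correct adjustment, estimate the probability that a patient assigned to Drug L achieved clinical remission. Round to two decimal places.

0.62

The stratified and pooled comparisons disagree (Drug X wins within each blood pressure; Drug L wins overall), so the answer turns on the causal role of blood pressure.
The distribution of blood pressure is itself part of what the drug does — it is an intermediate outcome. Holding it fixed would remove that part of the effect; the total effect is the pooled difference.
So P(outcome | do(Drug L)) is just the pooled rate for Drug L: 148/240 = 0.617.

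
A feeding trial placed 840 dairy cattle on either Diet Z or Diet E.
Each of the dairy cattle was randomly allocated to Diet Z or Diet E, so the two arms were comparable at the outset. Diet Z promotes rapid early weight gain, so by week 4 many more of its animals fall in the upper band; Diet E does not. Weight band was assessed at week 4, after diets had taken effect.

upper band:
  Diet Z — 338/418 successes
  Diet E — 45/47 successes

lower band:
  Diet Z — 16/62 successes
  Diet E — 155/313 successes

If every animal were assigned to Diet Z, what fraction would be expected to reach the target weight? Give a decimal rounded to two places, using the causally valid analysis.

0.74

Week-4 weight band lies on the pathway diet → week-4 weight band → outcome, so adjusting for it blocks the indirect effect. For the total causal effect of diet, use the unadjusted pooled rates.
So P(outcome | do(Diet Z)) is just the pooled rate for Diet Z: 354/480 = 0.738.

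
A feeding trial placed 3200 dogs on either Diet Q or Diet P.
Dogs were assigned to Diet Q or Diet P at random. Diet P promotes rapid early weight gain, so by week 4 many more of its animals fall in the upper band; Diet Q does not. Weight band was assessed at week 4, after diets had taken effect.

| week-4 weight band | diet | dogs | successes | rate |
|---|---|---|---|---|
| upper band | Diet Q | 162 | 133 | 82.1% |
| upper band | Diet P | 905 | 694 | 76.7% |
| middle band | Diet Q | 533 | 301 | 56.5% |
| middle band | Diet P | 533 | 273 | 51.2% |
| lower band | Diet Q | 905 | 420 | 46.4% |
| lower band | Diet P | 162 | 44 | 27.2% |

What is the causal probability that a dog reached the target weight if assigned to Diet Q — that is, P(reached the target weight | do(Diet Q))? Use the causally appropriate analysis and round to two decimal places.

0.53

The week-4 weight band-specific comparison favours Diet Q throughout, but the pooled figures favour Diet P. The question is whether to condition on week-4 weight band.
Week-4 weight band lies on the pathway diet → week-4 weight band → outcome, so adjusting for it blocks the indirect effect. For the total causal effect of diet, use the unadjusted pooled rates.
So P(outcome | do(Diet Q)) is just the pooled rate for Diet Q: 854/1600 = 0.534.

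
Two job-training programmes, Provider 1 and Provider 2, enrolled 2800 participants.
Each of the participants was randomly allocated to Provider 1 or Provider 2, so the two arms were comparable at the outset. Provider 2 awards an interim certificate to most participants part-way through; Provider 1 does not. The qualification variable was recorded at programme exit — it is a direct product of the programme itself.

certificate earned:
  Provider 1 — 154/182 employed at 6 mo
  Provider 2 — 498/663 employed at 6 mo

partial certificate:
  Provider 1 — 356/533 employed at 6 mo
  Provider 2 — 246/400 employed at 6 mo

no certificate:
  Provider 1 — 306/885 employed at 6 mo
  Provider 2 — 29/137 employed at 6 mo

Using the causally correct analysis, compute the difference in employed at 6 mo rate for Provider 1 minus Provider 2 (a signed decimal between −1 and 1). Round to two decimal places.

Within every qualification attained during the programme level Provider 1 has the higher rate, yet pooled Provider 2 does — Simpson's reversal.
The distribution of qualification attained during the programme is itself part of what the programme does — it is an intermediate outcome. Holding it fixed would remove that part of the effect; the total effect is the pooled difference.
The causal difference is the pooled difference: 0.510 − 0.644 = -0.134.

-0.13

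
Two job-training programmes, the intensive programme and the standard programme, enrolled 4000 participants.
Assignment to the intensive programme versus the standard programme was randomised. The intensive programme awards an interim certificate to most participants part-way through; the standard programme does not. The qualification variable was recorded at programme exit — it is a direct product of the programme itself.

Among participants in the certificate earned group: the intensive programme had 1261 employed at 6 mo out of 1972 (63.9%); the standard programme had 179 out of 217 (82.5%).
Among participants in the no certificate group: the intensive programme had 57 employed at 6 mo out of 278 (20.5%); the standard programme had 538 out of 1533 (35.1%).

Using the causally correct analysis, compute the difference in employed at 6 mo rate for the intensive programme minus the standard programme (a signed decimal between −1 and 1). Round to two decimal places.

+0.18

Because the programme influences qualification attained during the programme, qualification attained during the programme is a post-treatment mediator, not a confounder. Stratifying on it would bias the estimate; the causal effect is the crude pooled difference.
The causal difference is the pooled difference: 0.586 − 0.410 = +0.176.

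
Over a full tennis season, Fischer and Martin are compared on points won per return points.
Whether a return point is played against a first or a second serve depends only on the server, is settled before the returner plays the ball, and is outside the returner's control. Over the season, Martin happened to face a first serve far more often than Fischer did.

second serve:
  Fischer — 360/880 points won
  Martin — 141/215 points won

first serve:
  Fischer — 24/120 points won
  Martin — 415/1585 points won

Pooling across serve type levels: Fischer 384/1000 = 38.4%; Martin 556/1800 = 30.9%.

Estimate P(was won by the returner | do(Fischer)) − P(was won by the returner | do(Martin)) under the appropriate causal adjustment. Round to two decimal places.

-0.13

Serve type satisfies the back-door criterion: it is not a descendant of the player, and it blocks the spurious path from player to outcome. Adjusting for it (i.e., using the within-serve type rates) gives the causal effect.
Adjusting over the population distribution of serve type: 0.391·(0.409−0.656) + 0.609·(0.200−0.262) = -0.134.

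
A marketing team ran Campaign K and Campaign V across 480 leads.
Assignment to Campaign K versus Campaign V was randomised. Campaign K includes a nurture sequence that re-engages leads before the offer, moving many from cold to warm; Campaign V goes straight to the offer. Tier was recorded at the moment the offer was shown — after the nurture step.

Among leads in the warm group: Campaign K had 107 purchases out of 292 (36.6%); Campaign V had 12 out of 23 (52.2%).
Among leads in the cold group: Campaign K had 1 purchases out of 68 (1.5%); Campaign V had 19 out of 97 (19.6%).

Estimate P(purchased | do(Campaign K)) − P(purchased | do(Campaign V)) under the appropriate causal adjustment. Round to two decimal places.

Engagement tier is recorded after the campaign and is itself shifted by it — it sits on the causal path from campaign to outcome. Conditioning on a mediator would strip out part of the effect we want; the pooled comparison gives the total causal effect.
The causal difference is the pooled difference: 0.300 − 0.258 = +0.042.

+0.04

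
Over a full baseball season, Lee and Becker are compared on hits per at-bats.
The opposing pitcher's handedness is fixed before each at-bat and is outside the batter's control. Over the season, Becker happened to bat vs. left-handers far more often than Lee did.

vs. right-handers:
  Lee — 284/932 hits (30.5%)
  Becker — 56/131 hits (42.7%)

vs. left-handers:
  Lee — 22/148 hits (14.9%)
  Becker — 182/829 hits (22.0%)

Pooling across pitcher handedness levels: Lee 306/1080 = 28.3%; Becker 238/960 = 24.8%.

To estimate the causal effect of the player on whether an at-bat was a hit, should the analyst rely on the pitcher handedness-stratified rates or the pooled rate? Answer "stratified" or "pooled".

The imbalance in pitcher handedness arose from how at-bats were allocated, not from anything the player did; and pitcher handedness independently affects the outcome. The pooled gap is confounded — condition on pitcher handedness.
Within each level — vs. right-handers: 30.5% vs 42.7%; vs. left-handers: 14.9% vs 22.0% — Becker is higher every time.

stratified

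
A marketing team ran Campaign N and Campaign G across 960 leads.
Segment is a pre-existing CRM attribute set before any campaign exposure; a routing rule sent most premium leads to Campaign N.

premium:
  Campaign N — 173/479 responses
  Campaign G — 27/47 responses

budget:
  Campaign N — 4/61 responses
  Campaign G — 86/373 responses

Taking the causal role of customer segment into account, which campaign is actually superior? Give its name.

Campaign G

Here customer segment is a common cause — it drives both which campaign a case falls under and the outcome. The crude comparison mixes populations; the stratum-specific rates are the causally relevant ones.
Within each level — premium: 36.1% vs 57.4%; budget: 6.6% vs 23.1% — Campaign G is higher every time.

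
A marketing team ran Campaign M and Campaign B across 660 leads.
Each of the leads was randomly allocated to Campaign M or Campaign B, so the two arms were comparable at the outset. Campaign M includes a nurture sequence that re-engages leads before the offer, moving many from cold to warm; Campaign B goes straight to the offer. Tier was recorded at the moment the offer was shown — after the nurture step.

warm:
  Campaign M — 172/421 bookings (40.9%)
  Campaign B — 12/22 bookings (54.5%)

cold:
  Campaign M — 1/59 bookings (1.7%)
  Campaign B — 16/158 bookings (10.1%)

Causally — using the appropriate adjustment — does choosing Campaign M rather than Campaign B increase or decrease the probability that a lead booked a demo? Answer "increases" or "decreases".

increases

The stratified and pooled comparisons disagree (Campaign B wins within each engagement tier; Campaign M wins overall), so the answer turns on the causal role of engagement tier.
Engagement tier is recorded after the campaign and is itself shifted by it — it sits on the causal path from campaign to outcome. Conditioning on a mediator would strip out part of the effect we want; the pooled comparison gives the total causal effect.
Pooled: Campaign M 36.0% vs Campaign B 15.6%; Campaign M is higher overall.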